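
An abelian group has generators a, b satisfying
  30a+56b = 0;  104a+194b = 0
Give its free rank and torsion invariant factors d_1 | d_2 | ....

Answer: M ≅ ℤ/2 ⊕ ℤ/2

Derivation:
rank_ℚ(R)=2; free=2−2=0
SNF(R) diag = [2, 2] → torsion [2, 2]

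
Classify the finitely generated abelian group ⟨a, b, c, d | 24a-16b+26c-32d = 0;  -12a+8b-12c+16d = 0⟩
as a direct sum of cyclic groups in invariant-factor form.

Answer: M ≅ ℤ^2 ⊕ ℤ/2 ⊕ ℤ/4

Derivation:
rank_ℚ(R)=2; free=4−2=2
SNF(R) diag = [2, 4] → torsion [2, 4]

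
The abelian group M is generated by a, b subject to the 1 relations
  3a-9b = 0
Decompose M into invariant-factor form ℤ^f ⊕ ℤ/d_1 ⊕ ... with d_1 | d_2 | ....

rank_ℚ(R)=1; free=2−1=1
SNF(R) diag = [3] → torsion [3]

Answer: M ≅ ℤ^1 ⊕ ℤ/3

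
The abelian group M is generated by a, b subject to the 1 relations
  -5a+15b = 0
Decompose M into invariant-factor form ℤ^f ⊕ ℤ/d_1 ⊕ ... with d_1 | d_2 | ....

rank_ℚ(R)=1; free=2−1=1
SNF(R) diag = [5] → torsion [5]

Answer: M ≅ ℤ^1 ⊕ ℤ/5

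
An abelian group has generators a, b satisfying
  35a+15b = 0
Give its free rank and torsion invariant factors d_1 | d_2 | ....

Answer: M ≅ ℤ^1 ⊕ ℤ/5

Derivation:
rank_ℚ(R)=1; free=2−1=1
SNF(R) diag = [5] → torsion [5]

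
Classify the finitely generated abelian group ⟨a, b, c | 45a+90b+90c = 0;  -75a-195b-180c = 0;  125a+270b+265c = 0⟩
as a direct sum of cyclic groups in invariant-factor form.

Answer: M ≅ ℤ/5 ⊕ ℤ/15 ⊕ ℤ/45

Derivation:
rank_ℚ(R)=3; free=3−3=0
SNF(R) diag = [5, 15, 45] → torsion [5, 15, 45]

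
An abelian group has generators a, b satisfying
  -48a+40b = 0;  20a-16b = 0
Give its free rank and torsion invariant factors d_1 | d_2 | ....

Answer: M ≅ ℤ/4 ⊕ ℤ/8

Derivation:
rank_ℚ(R)=2; free=2−2=0
SNF(R) diag = [4, 8] → torsion [4, 8]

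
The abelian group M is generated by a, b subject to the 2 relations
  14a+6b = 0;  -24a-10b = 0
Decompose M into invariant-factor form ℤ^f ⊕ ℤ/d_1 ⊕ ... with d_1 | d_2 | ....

Answer: M ≅ ℤ/2 ⊕ ℤ/2

Derivation:
rank_ℚ(R)=2; free=2−2=0
SNF(R) diag = [2, 2] → torsion [2, 2]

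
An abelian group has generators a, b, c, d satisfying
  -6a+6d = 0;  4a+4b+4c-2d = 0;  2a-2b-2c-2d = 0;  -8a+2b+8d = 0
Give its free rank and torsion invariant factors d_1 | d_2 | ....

Answer: M ≅ ℤ/2 ⊕ ℤ/2 ⊕ ℤ/2 ⊕ ℤ/6

Derivation:
rank_ℚ(R)=4; free=4−4=0
SNF(R) diag = [2, 2, 2, 6] → torsion [2, 2, 2, 6]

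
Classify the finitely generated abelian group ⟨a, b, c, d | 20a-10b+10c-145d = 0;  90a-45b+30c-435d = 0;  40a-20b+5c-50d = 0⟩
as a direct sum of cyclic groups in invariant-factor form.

Answer: M ≅ ℤ^1 ⊕ ℤ/5 ⊕ ℤ/15 ⊕ ℤ/45

Derivation:
rank_ℚ(R)=3; free=4−3=1
SNF(R) diag = [5, 15, 45] → torsion [5, 15, 45]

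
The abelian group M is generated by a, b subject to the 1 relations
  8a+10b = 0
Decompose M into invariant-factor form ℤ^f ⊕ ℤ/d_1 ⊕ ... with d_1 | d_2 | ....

rank_ℚ(R)=1; free=2−1=1
SNF(R) diag = [2] → torsion [2]

Answer: M ≅ ℤ^1 ⊕ ℤ/2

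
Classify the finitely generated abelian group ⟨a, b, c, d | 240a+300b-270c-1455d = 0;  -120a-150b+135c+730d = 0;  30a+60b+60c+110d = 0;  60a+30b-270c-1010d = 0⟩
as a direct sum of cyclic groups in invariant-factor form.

Answer: M ≅ ℤ/5 ⊕ ℤ/15 ⊕ ℤ/30 ⊕ ℤ/90

Derivation:
rank_ℚ(R)=4; free=4−4=0
SNF(R) diag = [5, 15, 30, 90] → torsion [5, 15, 30, 90]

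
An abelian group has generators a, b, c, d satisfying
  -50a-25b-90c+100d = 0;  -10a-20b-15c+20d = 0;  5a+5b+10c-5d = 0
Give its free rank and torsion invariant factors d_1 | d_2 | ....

rank_ℚ(R)=3; free=4−3=1
SNF(R) diag = [5, 5, 15] → torsion [5, 5, 15]

Answer: M ≅ ℤ^1 ⊕ ℤ/5 ⊕ ℤ/5 ⊕ ℤ/15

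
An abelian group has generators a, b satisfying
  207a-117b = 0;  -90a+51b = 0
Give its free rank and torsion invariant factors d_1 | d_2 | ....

rank_ℚ(R)=2; free=2−2=0
SNF(R) diag = [3, 9] → torsion [3, 9]

Answer: M ≅ ℤ/3 ⊕ ℤ/9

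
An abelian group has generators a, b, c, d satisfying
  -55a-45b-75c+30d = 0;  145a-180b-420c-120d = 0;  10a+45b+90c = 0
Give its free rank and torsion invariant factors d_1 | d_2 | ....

Answer: M ≅ ℤ^1 ⊕ ℤ/5 ⊕ ℤ/15 ⊕ ℤ/45

Derivation:
rank_ℚ(R)=3; free=4−3=1
SNF(R) diag = [5, 15, 45] → torsion [5, 15, 45]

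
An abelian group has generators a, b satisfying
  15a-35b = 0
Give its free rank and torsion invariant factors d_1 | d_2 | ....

Answer: M ≅ ℤ^1 ⊕ ℤ/5

Derivation:
rank_ℚ(R)=1; free=2−1=1
SNF(R) diag = [5] → torsion [5]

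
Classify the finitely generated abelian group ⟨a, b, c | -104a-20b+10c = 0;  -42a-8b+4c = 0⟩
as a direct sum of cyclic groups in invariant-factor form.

rank_ℚ(R)=2; free=3−2=1
SNF(R) diag = [2, 2] → torsion [2, 2]

Answer: M ≅ ℤ^1 ⊕ ℤ/2 ⊕ ℤ/2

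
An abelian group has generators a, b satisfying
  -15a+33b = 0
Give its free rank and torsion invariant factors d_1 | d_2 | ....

Answer: M ≅ ℤ^1 ⊕ ℤ/3

Derivation:
rank_ℚ(R)=1; free=2−1=1
SNF(R) diag = [3] → torsion [3]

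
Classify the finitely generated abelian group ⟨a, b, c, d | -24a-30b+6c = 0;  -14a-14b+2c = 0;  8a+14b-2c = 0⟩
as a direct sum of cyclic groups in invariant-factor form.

Answer: M ≅ ℤ^1 ⊕ ℤ/2 ⊕ ℤ/6 ⊕ ℤ/12

Derivation:
rank_ℚ(R)=3; free=4−3=1
SNF(R) diag = [2, 6, 12] → torsion [2, 6, 12]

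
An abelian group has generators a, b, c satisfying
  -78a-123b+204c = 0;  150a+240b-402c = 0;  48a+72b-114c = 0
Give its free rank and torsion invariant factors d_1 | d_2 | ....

rank_ℚ(R)=3; free=3−3=0
SNF(R) diag = [3, 6, 18] → torsion [3, 6, 18]

Answer: M ≅ ℤ/3 ⊕ ℤ/6 ⊕ ℤ/18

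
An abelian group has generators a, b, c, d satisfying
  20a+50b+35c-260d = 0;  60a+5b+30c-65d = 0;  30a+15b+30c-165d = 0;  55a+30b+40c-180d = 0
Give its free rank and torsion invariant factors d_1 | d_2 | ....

Answer: M ≅ ℤ/5 ⊕ ℤ/5 ⊕ ℤ/15 ⊕ ℤ/30

Derivation:
rank_ℚ(R)=4; free=4−4=0
SNF(R) diag = [5, 5, 15, 30] → torsion [5, 5, 15, 30]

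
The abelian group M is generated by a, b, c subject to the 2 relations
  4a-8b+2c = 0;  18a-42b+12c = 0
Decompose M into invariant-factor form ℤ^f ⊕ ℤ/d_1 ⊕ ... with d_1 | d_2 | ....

rank_ℚ(R)=2; free=3−2=1
SNF(R) diag = [2, 6] → torsion [2, 6]

Answer: M ≅ ℤ^1 ⊕ ℤ/2 ⊕ ℤ/6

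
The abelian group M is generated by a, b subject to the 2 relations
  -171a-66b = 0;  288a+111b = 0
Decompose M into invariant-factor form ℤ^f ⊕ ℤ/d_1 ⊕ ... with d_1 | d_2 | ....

rank_ℚ(R)=2; free=2−2=0
SNF(R) diag = [3, 9] → torsion [3, 9]

Answer: M ≅ ℤ/3 ⊕ ℤ/9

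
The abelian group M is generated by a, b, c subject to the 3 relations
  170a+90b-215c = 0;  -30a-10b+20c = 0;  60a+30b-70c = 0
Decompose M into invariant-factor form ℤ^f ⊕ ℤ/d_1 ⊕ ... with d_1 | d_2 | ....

Answer: M ≅ ℤ/5 ⊕ ℤ/10 ⊕ ℤ/10

Derivation:
rank_ℚ(R)=3; free=3−3=0
SNF(R) diag = [5, 10, 10] → torsion [5, 10, 10]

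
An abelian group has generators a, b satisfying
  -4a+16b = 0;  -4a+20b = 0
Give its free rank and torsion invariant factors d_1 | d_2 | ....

Answer: M ≅ ℤ/4 ⊕ ℤ/4

Derivation:
rank_ℚ(R)=2; free=2−2=0
SNF(R) diag = [4, 4] → torsion [4, 4]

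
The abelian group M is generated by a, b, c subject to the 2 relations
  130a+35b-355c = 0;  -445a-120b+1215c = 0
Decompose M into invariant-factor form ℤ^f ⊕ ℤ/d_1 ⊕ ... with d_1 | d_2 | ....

rank_ℚ(R)=2; free=3−2=1
SNF(R) diag = [5, 5] → torsion [5, 5]

Answer: M ≅ ℤ^1 ⊕ ℤ/5 ⊕ ℤ/5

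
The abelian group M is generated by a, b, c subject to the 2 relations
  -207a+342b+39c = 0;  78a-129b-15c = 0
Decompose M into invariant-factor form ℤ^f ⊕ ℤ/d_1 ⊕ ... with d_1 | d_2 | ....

rank_ℚ(R)=2; free=3−2=1
SNF(R) diag = [3, 3] → torsion [3, 3]

Answer: M ≅ ℤ^1 ⊕ ℤ/3 ⊕ ℤ/3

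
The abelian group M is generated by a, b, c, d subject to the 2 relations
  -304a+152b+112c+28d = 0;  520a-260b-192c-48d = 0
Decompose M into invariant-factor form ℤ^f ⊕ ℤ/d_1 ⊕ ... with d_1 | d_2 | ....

rank_ℚ(R)=2; free=4−2=2
SNF(R) diag = [4, 4] → torsion [4, 4]

Answer: M ≅ ℤ^2 ⊕ ℤ/4 ⊕ ℤ/4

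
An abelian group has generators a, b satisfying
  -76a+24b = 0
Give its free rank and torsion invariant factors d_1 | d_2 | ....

rank_ℚ(R)=1; free=2−1=1
SNF(R) diag = [4] → torsion [4]

Answer: M ≅ ℤ^1 ⊕ ℤ/4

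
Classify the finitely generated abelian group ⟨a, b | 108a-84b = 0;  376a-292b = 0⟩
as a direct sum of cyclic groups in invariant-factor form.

rank_ℚ(R)=2; free=2−2=0
SNF(R) diag = [4, 12] → torsion [4, 12]

Answer: M ≅ ℤ/4 ⊕ ℤ/12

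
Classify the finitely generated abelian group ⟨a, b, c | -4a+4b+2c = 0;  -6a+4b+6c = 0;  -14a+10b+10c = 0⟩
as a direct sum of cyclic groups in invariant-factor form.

rank_ℚ(R)=3; free=3−3=0
SNF(R) diag = [2, 2, 6] → torsion [2, 2, 6]

Answer: M ≅ ℤ/2 ⊕ ℤ/2 ⊕ ℤ/6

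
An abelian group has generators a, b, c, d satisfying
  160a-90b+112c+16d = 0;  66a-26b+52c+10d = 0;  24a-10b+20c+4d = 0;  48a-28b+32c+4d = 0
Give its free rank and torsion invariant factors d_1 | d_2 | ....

rank_ℚ(R)=4; free=4−4=0
SNF(R) diag = [2, 2, 4, 12] → torsion [2, 2, 4, 12]

Answer: M ≅ ℤ/2 ⊕ ℤ/2 ⊕ ℤ/4 ⊕ ℤ/12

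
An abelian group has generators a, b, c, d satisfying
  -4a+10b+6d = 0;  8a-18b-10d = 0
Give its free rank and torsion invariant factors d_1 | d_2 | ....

rank_ℚ(R)=2; free=4−2=2
SNF(R) diag = [2, 4] → torsion [2, 4]

Answer: M ≅ ℤ^2 ⊕ ℤ/2 ⊕ ℤ/4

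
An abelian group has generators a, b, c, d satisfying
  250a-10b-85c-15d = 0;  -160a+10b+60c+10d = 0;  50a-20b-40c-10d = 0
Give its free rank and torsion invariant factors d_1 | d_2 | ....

Answer: M ≅ ℤ^1 ⊕ ℤ/5 ⊕ ℤ/10 ⊕ ℤ/30

Derivation:
rank_ℚ(R)=3; free=4−3=1
SNF(R) diag = [5, 10, 30] → torsion [5, 10, 30]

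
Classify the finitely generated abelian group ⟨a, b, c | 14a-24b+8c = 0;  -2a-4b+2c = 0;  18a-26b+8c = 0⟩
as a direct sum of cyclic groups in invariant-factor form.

Answer: M ≅ ℤ/2 ⊕ ℤ/2 ⊕ ℤ/6

Derivation:
rank_ℚ(R)=3; free=3−3=0
SNF(R) diag = [2, 2, 6] → torsion [2, 2, 6]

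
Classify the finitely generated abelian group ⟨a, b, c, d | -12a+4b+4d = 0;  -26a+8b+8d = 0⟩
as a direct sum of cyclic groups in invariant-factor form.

rank_ℚ(R)=2; free=4−2=2
SNF(R) diag = [2, 4] → torsion [2, 4]

Answer: M ≅ ℤ^2 ⊕ ℤ/2 ⊕ ℤ/4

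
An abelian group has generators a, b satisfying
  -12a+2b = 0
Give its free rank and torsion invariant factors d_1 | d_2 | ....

rank_ℚ(R)=1; free=2−1=1
SNF(R) diag = [2] → torsion [2]

Answer: M ≅ ℤ^1 ⊕ ℤ/2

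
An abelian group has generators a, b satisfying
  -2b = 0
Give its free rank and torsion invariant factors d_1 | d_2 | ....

rank_ℚ(R)=1; free=2−1=1
SNF(R) diag = [2] → torsion [2]

Answer: M ≅ ℤ^1 ⊕ ℤ/2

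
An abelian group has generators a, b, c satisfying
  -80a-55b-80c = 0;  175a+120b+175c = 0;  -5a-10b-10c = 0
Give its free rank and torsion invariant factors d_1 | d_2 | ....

rank_ℚ(R)=3; free=3−3=0
SNF(R) diag = [5, 5, 5] → torsion [5, 5, 5]

Answer: M ≅ ℤ/5 ⊕ ℤ/5 ⊕ ℤ/5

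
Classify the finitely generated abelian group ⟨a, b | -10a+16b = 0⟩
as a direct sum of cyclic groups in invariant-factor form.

rank_ℚ(R)=1; free=2−1=1
SNF(R) diag = [2] → torsion [2]

Answer: M ≅ ℤ^1 ⊕ ℤ/2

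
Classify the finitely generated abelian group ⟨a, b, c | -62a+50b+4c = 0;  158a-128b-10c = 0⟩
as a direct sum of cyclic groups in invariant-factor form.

Answer: M ≅ ℤ^1 ⊕ ℤ/2 ⊕ ℤ/6

Derivation:
rank_ℚ(R)=2; free=3−2=1
SNF(R) diag = [2, 6] → torsion [2, 6]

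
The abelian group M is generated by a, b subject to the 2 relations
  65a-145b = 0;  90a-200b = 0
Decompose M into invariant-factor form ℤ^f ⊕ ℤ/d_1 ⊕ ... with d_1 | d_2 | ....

rank_ℚ(R)=2; free=2−2=0
SNF(R) diag = [5, 10] → torsion [5, 10]

Answer: M ≅ ℤ/5 ⊕ ℤ/10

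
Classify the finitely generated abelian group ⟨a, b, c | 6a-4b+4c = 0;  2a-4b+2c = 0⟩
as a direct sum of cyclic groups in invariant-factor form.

Answer: M ≅ ℤ^1 ⊕ ℤ/2 ⊕ ℤ/2

Derivation:
rank_ℚ(R)=2; free=3−2=1
SNF(R) diag = [2, 2] → torsion [2, 2]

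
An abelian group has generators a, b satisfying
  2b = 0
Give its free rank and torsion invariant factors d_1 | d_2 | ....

rank_ℚ(R)=1; free=2−1=1
SNF(R) diag = [2] → torsion [2]

Answer: M ≅ ℤ^1 ⊕ ℤ/2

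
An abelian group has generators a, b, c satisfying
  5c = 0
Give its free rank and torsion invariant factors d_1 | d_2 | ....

Answer: M ≅ ℤ^2 ⊕ ℤ/5

Derivation:
rank_ℚ(R)=1; free=3−1=2
SNF(R) diag = [5] → torsion [5]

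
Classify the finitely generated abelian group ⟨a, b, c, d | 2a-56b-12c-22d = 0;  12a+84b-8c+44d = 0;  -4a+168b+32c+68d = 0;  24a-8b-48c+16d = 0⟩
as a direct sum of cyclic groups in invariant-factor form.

rank_ℚ(R)=4; free=4−4=0
SNF(R) diag = [2, 4, 8, 24] → torsion [2, 4, 8, 24]

Answer: M ≅ ℤ/2 ⊕ ℤ/4 ⊕ ℤ/8 ⊕ ℤ/24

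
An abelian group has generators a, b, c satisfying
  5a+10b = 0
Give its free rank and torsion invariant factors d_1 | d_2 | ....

rank_ℚ(R)=1; free=3−1=2
SNF(R) diag = [5] → torsion [5]

Answer: M ≅ ℤ^2 ⊕ ℤ/5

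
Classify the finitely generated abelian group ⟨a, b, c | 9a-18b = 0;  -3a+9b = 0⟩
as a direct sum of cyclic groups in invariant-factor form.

rank_ℚ(R)=2; free=3−2=1
SNF(R) diag = [3, 9] → torsion [3, 9]

Answer: M ≅ ℤ^1 ⊕ ℤ/3 ⊕ ℤ/9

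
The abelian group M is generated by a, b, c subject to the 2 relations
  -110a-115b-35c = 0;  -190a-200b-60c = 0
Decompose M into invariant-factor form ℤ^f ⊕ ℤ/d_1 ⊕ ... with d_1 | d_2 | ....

Answer: M ≅ ℤ^1 ⊕ ℤ/5 ⊕ ℤ/10

Derivation:
rank_ℚ(R)=2; free=3−2=1
SNF(R) diag = [5, 10] → torsion [5, 10]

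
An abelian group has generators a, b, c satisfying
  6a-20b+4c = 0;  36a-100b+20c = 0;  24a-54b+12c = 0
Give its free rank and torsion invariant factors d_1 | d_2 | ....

rank_ℚ(R)=3; free=3−3=0
SNF(R) diag = [2, 6, 12] → torsion [2, 6, 12]

Answer: M ≅ ℤ/2 ⊕ ℤ/6 ⊕ ℤ/12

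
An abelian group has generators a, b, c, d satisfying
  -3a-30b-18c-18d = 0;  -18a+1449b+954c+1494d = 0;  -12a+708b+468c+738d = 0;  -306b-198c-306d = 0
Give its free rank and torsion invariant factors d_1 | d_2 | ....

Answer: M ≅ ℤ/3 ⊕ ℤ/9 ⊕ ℤ/18 ⊕ ℤ/54

Derivation:
rank_ℚ(R)=4; free=4−4=0
SNF(R) diag = [3, 9, 18, 54] → torsion [3, 9, 18, 54]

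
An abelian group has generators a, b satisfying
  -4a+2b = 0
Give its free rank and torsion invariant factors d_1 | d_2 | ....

rank_ℚ(R)=1; free=2−1=1
SNF(R) diag = [2] → torsion [2]

Answer: M ≅ ℤ^1 ⊕ ℤ/2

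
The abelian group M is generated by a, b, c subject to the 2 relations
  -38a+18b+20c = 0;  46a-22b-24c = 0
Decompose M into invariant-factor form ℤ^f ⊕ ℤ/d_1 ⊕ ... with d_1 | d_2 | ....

rank_ℚ(R)=2; free=3−2=1
SNF(R) diag = [2, 4] → torsion [2, 4]

Answer: M ≅ ℤ^1 ⊕ ℤ/2 ⊕ ℤ/4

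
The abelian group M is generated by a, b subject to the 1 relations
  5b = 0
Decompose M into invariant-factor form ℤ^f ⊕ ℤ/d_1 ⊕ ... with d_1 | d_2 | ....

rank_ℚ(R)=1; free=2−1=1
SNF(R) diag = [5] → torsion [5]

Answer: M ≅ ℤ^1 ⊕ ℤ/5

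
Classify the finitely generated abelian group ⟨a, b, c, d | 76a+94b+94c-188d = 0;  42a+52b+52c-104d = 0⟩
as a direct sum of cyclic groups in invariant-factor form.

Answer: M ≅ ℤ^2 ⊕ ℤ/2 ⊕ ℤ/2

Derivation:
rank_ℚ(R)=2; free=4−2=2
SNF(R) diag = [2, 2] → torsion [2, 2]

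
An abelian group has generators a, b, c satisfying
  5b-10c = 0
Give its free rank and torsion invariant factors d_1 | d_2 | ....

rank_ℚ(R)=1; free=3−1=2
SNF(R) diag = [5] → torsion [5]

Answer: M ≅ ℤ^2 ⊕ ℤ/5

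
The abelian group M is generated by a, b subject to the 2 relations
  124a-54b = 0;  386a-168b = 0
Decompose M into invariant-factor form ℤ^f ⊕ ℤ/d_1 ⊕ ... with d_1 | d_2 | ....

Answer: M ≅ ℤ/2 ⊕ ℤ/6

Derivation:
rank_ℚ(R)=2; free=2−2=0
SNF(R) diag = [2, 6] → torsion [2, 6]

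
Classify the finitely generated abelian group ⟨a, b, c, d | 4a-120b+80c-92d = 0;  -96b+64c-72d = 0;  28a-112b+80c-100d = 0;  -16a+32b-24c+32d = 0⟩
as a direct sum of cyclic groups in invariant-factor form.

Answer: M ≅ ℤ/4 ⊕ ℤ/8 ⊕ ℤ/8 ⊕ ℤ/8

Derivation:
rank_ℚ(R)=4; free=4−4=0
SNF(R) diag = [4, 8, 8, 8] → torsion [4, 8, 8, 8]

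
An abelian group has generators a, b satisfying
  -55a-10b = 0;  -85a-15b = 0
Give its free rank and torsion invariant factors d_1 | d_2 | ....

rank_ℚ(R)=2; free=2−2=0
SNF(R) diag = [5, 5] → torsion [5, 5]

Answer: M ≅ ℤ/5 ⊕ ℤ/5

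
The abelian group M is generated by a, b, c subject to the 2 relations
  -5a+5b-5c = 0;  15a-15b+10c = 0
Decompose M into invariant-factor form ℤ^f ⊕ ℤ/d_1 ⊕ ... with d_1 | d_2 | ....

rank_ℚ(R)=2; free=3−2=1
SNF(R) diag = [5, 5] → torsion [5, 5]

Answer: M ≅ ℤ^1 ⊕ ℤ/5 ⊕ ℤ/5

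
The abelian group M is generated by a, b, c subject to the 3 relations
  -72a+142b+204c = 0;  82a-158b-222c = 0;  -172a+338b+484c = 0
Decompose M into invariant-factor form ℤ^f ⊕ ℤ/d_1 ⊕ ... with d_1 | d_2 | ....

Answer: M ≅ ℤ/2 ⊕ ℤ/2 ⊕ ℤ/4

Derivation:
rank_ℚ(R)=3; free=3−3=0
SNF(R) diag = [2, 2, 4] → torsion [2, 2, 4]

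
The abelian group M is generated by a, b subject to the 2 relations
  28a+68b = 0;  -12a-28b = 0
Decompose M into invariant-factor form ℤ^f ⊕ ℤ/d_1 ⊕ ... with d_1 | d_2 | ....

rank_ℚ(R)=2; free=2−2=0
SNF(R) diag = [4, 8] → torsion [4, 8]

Answer: M ≅ ℤ/4 ⊕ ℤ/8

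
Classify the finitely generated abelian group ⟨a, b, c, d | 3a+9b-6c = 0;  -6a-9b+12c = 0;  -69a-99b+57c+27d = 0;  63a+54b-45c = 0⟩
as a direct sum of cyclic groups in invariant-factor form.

Answer: M ≅ ℤ/3 ⊕ ℤ/9 ⊕ ℤ/27 ⊕ ℤ/81

Derivation:
rank_ℚ(R)=4; free=4−4=0
SNF(R) diag = [3, 9, 27, 81] → torsion [3, 9, 27, 81]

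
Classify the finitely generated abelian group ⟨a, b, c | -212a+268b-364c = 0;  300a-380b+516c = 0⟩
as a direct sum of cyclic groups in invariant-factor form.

rank_ℚ(R)=2; free=3−2=1
SNF(R) diag = [4, 8] → torsion [4, 8]

Answer: M ≅ ℤ^1 ⊕ ℤ/4 ⊕ ℤ/8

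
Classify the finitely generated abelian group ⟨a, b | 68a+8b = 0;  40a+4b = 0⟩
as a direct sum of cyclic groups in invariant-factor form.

Answer: M ≅ ℤ/4 ⊕ ℤ/12

Derivation:
rank_ℚ(R)=2; free=2−2=0
SNF(R) diag = [4, 12] → torsion [4, 12]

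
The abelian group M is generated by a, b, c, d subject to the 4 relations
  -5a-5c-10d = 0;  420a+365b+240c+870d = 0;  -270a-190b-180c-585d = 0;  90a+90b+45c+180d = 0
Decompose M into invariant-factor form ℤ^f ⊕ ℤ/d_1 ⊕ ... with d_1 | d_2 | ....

Answer: M ≅ ℤ/5 ⊕ ℤ/5 ⊕ ℤ/15 ⊕ ℤ/45

Derivation:
rank_ℚ(R)=4; free=4−4=0
SNF(R) diag = [5, 5, 15, 45] → torsion [5, 5, 15, 45]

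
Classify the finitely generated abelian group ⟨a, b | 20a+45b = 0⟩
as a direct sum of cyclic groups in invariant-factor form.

rank_ℚ(R)=1; free=2−1=1
SNF(R) diag = [5] → torsion [5]

Answer: M ≅ ℤ^1 ⊕ ℤ/5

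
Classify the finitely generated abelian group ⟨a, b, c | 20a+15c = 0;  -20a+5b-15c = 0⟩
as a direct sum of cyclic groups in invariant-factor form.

rank_ℚ(R)=2; free=3−2=1
SNF(R) diag = [5, 5] → torsion [5, 5]

Answer: M ≅ ℤ^1 ⊕ ℤ/5 ⊕ ℤ/5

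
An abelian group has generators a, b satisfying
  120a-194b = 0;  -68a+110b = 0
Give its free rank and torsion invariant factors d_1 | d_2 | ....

Answer: M ≅ ℤ/2 ⊕ ℤ/4

Derivation:
rank_ℚ(R)=2; free=2−2=0
SNF(R) diag = [2, 4] → torsion [2, 4]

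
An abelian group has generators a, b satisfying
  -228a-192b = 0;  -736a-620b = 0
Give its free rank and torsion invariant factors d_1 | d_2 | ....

Answer: M ≅ ℤ/4 ⊕ ℤ/12

Derivation:
rank_ℚ(R)=2; free=2−2=0
SNF(R) diag = [4, 12] → torsion [4, 12]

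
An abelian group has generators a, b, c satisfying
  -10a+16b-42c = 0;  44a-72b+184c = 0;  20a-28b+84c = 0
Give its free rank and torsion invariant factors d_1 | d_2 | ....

Answer: M ≅ ℤ/2 ⊕ ℤ/4 ⊕ ℤ/4

Derivation:
rank_ℚ(R)=3; free=3−3=0
SNF(R) diag = [2, 4, 4] → torsion [2, 4, 4]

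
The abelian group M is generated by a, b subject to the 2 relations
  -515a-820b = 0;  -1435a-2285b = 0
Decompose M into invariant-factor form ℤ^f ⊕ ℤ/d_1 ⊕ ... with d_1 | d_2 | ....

Answer: M ≅ ℤ/5 ⊕ ℤ/15

Derivation:
rank_ℚ(R)=2; free=2−2=0
SNF(R) diag = [5, 15] → torsion [5, 15]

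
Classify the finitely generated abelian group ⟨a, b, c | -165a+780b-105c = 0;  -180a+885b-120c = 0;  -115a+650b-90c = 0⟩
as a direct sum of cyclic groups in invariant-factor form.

Answer: M ≅ ℤ/5 ⊕ ℤ/15 ⊕ ℤ/15

Derivation:
rank_ℚ(R)=3; free=3−3=0
SNF(R) diag = [5, 15, 15] → torsion [5, 15, 15]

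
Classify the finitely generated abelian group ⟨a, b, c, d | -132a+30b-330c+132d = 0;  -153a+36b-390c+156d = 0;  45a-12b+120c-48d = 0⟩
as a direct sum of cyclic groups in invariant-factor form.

Answer: M ≅ ℤ^1 ⊕ ℤ/3 ⊕ ℤ/6 ⊕ ℤ/6

Derivation:
rank_ℚ(R)=3; free=4−3=1
SNF(R) diag = [3, 6, 6] → torsion [3, 6, 6]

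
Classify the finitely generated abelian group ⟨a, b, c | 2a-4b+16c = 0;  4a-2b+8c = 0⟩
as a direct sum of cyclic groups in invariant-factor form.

Answer: M ≅ ℤ^1 ⊕ ℤ/2 ⊕ ℤ/6

Derivation:
rank_ℚ(R)=2; free=3−2=1
SNF(R) diag = [2, 6] → torsion [2, 6]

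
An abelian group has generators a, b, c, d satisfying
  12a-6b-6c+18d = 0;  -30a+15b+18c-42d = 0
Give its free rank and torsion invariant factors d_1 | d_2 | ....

Answer: M ≅ ℤ^2 ⊕ ℤ/3 ⊕ ℤ/6

Derivation:
rank_ℚ(R)=2; free=4−2=2
SNF(R) diag = [3, 6] → torsion [3, 6]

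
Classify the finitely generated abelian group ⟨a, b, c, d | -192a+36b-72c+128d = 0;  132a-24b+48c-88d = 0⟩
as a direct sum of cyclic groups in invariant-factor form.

rank_ℚ(R)=2; free=4−2=2
SNF(R) diag = [4, 12] → torsion [4, 12]

Answer: M ≅ ℤ^2 ⊕ ℤ/4 ⊕ ℤ/12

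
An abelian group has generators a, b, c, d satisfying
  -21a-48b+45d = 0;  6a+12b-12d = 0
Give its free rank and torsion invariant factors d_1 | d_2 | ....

rank_ℚ(R)=2; free=4−2=2
SNF(R) diag = [3, 6] → torsion [3, 6]

Answer: M ≅ ℤ^2 ⊕ ℤ/3 ⊕ ℤ/6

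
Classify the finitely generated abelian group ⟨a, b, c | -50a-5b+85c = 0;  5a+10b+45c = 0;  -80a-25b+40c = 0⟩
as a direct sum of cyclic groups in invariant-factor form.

Answer: M ≅ ℤ/5 ⊕ ℤ/5 ⊕ ℤ/5

Derivation:
rank_ℚ(R)=3; free=3−3=0
SNF(R) diag = [5, 5, 5] → torsion [5, 5, 5]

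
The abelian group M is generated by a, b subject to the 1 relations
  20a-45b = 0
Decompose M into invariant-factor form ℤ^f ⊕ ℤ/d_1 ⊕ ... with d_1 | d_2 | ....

rank_ℚ(R)=1; free=2−1=1
SNF(R) diag = [5] → torsion [5]

Answer: M ≅ ℤ^1 ⊕ ℤ/5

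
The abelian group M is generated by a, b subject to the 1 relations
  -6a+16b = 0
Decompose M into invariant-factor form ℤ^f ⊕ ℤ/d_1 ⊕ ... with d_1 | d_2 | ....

rank_ℚ(R)=1; free=2−1=1
SNF(R) diag = [2] → torsion [2]

Answer: M ≅ ℤ^1 ⊕ ℤ/2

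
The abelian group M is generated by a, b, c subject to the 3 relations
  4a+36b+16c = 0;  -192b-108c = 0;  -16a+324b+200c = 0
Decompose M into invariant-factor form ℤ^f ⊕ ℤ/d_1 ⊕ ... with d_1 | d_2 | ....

rank_ℚ(R)=3; free=3−3=0
SNF(R) diag = [4, 12, 12] → torsion [4, 12, 12]

Answer: M ≅ ℤ/4 ⊕ ℤ/12 ⊕ ℤ/12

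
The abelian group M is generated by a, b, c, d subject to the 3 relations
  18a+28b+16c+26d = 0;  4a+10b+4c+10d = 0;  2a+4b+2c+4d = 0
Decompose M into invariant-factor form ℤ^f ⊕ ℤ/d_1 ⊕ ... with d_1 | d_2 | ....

Answer: M ≅ ℤ^1 ⊕ ℤ/2 ⊕ ℤ/2 ⊕ ℤ/2

Derivation:
rank_ℚ(R)=3; free=4−3=1
SNF(R) diag = [2, 2, 2] → torsion [2, 2, 2]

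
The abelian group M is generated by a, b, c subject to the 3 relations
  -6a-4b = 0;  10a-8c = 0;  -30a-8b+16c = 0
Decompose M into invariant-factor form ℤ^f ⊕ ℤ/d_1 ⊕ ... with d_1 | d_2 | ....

rank_ℚ(R)=3; free=3−3=0
SNF(R) diag = [2, 4, 8] → torsion [2, 4, 8]

Answer: M ≅ ℤ/2 ⊕ ℤ/4 ⊕ ℤ/8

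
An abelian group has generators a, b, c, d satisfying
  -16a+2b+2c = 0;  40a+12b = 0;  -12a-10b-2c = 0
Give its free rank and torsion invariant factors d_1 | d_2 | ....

Answer: M ≅ ℤ^1 ⊕ ℤ/2 ⊕ ℤ/4 ⊕ ℤ/4

Derivation:
rank_ℚ(R)=3; free=4−3=1
SNF(R) diag = [2, 4, 4] → torsion [2, 4, 4]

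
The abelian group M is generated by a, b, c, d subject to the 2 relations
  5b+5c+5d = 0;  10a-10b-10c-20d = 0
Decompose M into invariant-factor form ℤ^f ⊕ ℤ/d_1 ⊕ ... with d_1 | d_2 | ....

rank_ℚ(R)=2; free=4−2=2
SNF(R) diag = [5, 10] → torsion [5, 10]

Answer: M ≅ ℤ^2 ⊕ ℤ/5 ⊕ ℤ/10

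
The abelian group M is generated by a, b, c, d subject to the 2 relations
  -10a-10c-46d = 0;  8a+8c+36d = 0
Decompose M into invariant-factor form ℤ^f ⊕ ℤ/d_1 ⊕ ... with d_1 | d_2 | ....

Answer: M ≅ ℤ^2 ⊕ ℤ/2 ⊕ ℤ/4

Derivation:
rank_ℚ(R)=2; free=4−2=2
SNF(R) diag = [2, 4] → torsion [2, 4]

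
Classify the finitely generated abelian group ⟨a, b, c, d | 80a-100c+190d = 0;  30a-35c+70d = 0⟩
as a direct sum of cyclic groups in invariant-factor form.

rank_ℚ(R)=2; free=4−2=2
SNF(R) diag = [5, 10] → torsion [5, 10]

Answer: M ≅ ℤ^2 ⊕ ℤ/5 ⊕ ℤ/10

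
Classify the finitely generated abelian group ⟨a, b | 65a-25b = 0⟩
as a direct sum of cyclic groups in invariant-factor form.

Answer: M ≅ ℤ^1 ⊕ ℤ/5

Derivation:
rank_ℚ(R)=1; free=2−1=1
SNF(R) diag = [5] → torsion [5]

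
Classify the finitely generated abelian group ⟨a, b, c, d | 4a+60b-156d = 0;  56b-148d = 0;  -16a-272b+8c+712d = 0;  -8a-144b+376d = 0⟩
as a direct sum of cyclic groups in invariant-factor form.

Answer: M ≅ ℤ/4 ⊕ ℤ/4 ⊕ ℤ/8 ⊕ ℤ/8

Derivation:
rank_ℚ(R)=4; free=4−4=0
SNF(R) diag = [4, 4, 8, 8] → torsion [4, 4, 8, 8]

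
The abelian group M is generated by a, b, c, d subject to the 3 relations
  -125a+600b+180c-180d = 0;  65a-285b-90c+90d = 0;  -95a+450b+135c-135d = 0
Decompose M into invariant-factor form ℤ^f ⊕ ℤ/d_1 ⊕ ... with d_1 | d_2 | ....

rank_ℚ(R)=3; free=4−3=1
SNF(R) diag = [5, 15, 45] → torsion [5, 15, 45]

Answer: M ≅ ℤ^1 ⊕ ℤ/5 ⊕ ℤ/15 ⊕ ℤ/45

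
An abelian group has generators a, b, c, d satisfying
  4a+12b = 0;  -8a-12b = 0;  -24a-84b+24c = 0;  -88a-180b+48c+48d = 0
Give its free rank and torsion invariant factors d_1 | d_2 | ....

rank_ℚ(R)=4; free=4−4=0
SNF(R) diag = [4, 12, 24, 48] → torsion [4, 12, 24, 48]

Answer: M ≅ ℤ/4 ⊕ ℤ/12 ⊕ ℤ/24 ⊕ ℤ/48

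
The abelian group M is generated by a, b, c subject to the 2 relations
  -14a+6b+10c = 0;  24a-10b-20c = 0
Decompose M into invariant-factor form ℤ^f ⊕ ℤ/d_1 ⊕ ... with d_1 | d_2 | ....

rank_ℚ(R)=2; free=3−2=1
SNF(R) diag = [2, 2] → torsion [2, 2]

Answer: M ≅ ℤ^1 ⊕ ℤ/2 ⊕ ℤ/2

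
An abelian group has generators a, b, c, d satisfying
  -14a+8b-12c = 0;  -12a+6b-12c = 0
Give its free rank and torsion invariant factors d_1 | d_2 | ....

Answer: M ≅ ℤ^2 ⊕ ℤ/2 ⊕ ℤ/6

Derivation:
rank_ℚ(R)=2; free=4−2=2
SNF(R) diag = [2, 6] → torsion [2, 6]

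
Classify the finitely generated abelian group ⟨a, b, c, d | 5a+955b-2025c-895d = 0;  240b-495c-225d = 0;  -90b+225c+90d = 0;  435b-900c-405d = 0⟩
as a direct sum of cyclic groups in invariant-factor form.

Answer: M ≅ ℤ/5 ⊕ ℤ/15 ⊕ ℤ/45 ⊕ ℤ/45

Derivation:
rank_ℚ(R)=4; free=4−4=0
SNF(R) diag = [5, 15, 45, 45] → torsion [5, 15, 45, 45]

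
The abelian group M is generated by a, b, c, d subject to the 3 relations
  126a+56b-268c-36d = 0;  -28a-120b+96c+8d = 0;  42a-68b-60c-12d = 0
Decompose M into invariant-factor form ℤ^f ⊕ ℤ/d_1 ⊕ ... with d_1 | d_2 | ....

rank_ℚ(R)=3; free=4−3=1
SNF(R) diag = [2, 4, 8] → torsion [2, 4, 8]

Answer: M ≅ ℤ^1 ⊕ ℤ/2 ⊕ ℤ/4 ⊕ ℤ/8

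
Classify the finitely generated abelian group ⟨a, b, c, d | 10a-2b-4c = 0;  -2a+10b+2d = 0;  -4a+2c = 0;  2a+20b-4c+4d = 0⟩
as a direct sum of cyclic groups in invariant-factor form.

Answer: M ≅ ℤ/2 ⊕ ℤ/2 ⊕ ℤ/2 ⊕ ℤ/2

Derivation:
rank_ℚ(R)=4; free=4−4=0
SNF(R) diag = [2, 2, 2, 2] → torsion [2, 2, 2, 2]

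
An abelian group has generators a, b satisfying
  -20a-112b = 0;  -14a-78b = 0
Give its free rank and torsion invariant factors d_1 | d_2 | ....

rank_ℚ(R)=2; free=2−2=0
SNF(R) diag = [2, 4] → torsion [2, 4]

Answer: M ≅ ℤ/2 ⊕ ℤ/4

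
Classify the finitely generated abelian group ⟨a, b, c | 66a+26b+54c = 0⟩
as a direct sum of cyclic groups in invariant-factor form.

Answer: M ≅ ℤ^2 ⊕ ℤ/2

Derivation:
rank_ℚ(R)=1; free=3−1=2
SNF(R) diag = [2] → torsion [2]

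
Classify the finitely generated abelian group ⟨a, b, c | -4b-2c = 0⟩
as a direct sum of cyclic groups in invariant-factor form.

rank_ℚ(R)=1; free=3−1=2
SNF(R) diag = [2] → torsion [2]

Answer: M ≅ ℤ^2 ⊕ ℤ/2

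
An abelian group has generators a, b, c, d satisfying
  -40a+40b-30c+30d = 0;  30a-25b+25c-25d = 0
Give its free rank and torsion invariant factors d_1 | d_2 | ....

rank_ℚ(R)=2; free=4−2=2
SNF(R) diag = [5, 10] → torsion [5, 10]

Answer: M ≅ ℤ^2 ⊕ ℤ/5 ⊕ ℤ/10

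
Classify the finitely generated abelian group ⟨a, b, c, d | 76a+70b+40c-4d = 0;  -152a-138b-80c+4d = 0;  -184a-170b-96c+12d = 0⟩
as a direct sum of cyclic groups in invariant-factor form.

Answer: M ≅ ℤ^1 ⊕ ℤ/2 ⊕ ℤ/4 ⊕ ℤ/8

Derivation:
rank_ℚ(R)=3; free=4−3=1
SNF(R) diag = [2, 4, 8] → torsion [2, 4, 8]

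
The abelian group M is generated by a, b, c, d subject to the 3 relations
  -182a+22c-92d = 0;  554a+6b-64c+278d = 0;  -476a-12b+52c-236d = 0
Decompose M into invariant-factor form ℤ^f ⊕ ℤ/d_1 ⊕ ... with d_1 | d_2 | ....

Answer: M ≅ ℤ^1 ⊕ ℤ/2 ⊕ ℤ/6 ⊕ ℤ/12

Derivation:
rank_ℚ(R)=3; free=4−3=1
SNF(R) diag = [2, 6, 12] → torsion [2, 6, 12]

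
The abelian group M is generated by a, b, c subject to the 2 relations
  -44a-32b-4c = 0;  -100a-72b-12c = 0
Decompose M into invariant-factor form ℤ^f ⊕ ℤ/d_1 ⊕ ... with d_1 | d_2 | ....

Answer: M ≅ ℤ^1 ⊕ ℤ/4 ⊕ ℤ/8

Derivation:
rank_ℚ(R)=2; free=3−2=1
SNF(R) diag = [4, 8] → torsion [4, 8]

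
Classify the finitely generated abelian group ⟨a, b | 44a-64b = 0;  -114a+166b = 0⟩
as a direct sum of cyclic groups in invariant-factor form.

Answer: M ≅ ℤ/2 ⊕ ℤ/4

Derivation:
rank_ℚ(R)=2; free=2−2=0
SNF(R) diag = [2, 4] → torsion [2, 4]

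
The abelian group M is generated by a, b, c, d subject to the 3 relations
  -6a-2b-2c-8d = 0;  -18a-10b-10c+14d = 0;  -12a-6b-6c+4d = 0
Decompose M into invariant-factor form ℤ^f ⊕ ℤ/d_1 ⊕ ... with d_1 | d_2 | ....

Answer: M ≅ ℤ^1 ⊕ ℤ/2 ⊕ ℤ/2 ⊕ ℤ/6

Derivation:
rank_ℚ(R)=3; free=4−3=1
SNF(R) diag = [2, 2, 6] → torsion [2, 2, 6]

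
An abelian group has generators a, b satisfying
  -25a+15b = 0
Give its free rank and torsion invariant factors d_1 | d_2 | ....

Answer: M ≅ ℤ^1 ⊕ ℤ/5

Derivation:
rank_ℚ(R)=1; free=2−1=1
SNF(R) diag = [5] → torsion [5]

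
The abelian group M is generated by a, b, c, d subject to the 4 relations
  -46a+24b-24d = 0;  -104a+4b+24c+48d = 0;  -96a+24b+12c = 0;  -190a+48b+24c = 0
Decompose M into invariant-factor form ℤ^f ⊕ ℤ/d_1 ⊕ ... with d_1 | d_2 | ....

Answer: M ≅ ℤ/2 ⊕ ℤ/4 ⊕ ℤ/12 ⊕ ℤ/24

Derivation:
rank_ℚ(R)=4; free=4−4=0
SNF(R) diag = [2, 4, 12, 24] → torsion [2, 4, 12, 24]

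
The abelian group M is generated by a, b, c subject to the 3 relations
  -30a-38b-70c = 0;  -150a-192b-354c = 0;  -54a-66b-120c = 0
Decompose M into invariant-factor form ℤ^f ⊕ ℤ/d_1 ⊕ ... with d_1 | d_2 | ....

Answer: M ≅ ℤ/2 ⊕ ℤ/6 ⊕ ℤ/6

Derivation:
rank_ℚ(R)=3; free=3−3=0
SNF(R) diag = [2, 6, 6] → torsion [2, 6, 6]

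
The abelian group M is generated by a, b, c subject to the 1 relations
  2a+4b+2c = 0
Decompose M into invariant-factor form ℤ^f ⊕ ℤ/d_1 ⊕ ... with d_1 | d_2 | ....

rank_ℚ(R)=1; free=3−1=2
SNF(R) diag = [2] → torsion [2]

Answer: M ≅ ℤ^2 ⊕ ℤ/2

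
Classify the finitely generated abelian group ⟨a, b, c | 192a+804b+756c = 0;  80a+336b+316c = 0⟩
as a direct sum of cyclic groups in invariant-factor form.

rank_ℚ(R)=2; free=3−2=1
SNF(R) diag = [4, 12] → torsion [4, 12]

Answer: M ≅ ℤ^1 ⊕ ℤ/4 ⊕ ℤ/12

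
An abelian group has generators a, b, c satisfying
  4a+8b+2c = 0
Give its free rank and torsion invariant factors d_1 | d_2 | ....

rank_ℚ(R)=1; free=3−1=2
SNF(R) diag = [2] → torsion [2]

Answer: M ≅ ℤ^2 ⊕ ℤ/2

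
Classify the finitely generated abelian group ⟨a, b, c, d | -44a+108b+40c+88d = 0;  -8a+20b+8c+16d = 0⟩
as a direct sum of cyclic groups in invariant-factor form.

Answer: M ≅ ℤ^2 ⊕ ℤ/4 ⊕ ℤ/4

Derivation:
rank_ℚ(R)=2; free=4−2=2
SNF(R) diag = [4, 4] → torsion [4, 4]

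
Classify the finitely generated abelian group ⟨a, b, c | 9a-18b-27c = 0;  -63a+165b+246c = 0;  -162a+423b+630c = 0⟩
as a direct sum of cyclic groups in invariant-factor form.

Answer: M ≅ ℤ/3 ⊕ ℤ/9 ⊕ ℤ/9

Derivation:
rank_ℚ(R)=3; free=3−3=0
SNF(R) diag = [3, 9, 9] → torsion [3, 9, 9]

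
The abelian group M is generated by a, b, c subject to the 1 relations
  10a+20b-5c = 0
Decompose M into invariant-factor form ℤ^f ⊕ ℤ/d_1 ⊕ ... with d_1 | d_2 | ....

rank_ℚ(R)=1; free=3−1=2
SNF(R) diag = [5] → torsion [5]

Answer: M ≅ ℤ^2 ⊕ ℤ/5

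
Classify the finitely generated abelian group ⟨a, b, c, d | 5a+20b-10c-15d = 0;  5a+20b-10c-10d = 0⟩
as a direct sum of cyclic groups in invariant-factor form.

rank_ℚ(R)=2; free=4−2=2
SNF(R) diag = [5, 5] → torsion [5, 5]

Answer: M ≅ ℤ^2 ⊕ ℤ/5 ⊕ ℤ/5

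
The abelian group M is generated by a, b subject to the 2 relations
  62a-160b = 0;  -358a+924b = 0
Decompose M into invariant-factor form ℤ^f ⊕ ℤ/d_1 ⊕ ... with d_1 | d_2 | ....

rank_ℚ(R)=2; free=2−2=0
SNF(R) diag = [2, 4] → torsion [2, 4]

Answer: M ≅ ℤ/2 ⊕ ℤ/4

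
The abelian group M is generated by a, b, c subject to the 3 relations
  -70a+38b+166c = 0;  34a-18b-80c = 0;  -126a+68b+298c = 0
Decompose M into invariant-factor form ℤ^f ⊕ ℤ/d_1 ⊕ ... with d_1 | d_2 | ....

Answer: M ≅ ℤ/2 ⊕ ℤ/2 ⊕ ℤ/2

Derivation:
rank_ℚ(R)=3; free=3−3=0
SNF(R) diag = [2, 2, 2] → torsion [2, 2, 2]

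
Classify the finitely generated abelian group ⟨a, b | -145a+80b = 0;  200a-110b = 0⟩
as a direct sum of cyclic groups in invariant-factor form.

rank_ℚ(R)=2; free=2−2=0
SNF(R) diag = [5, 10] → torsion [5, 10]

Answer: M ≅ ℤ/5 ⊕ ℤ/10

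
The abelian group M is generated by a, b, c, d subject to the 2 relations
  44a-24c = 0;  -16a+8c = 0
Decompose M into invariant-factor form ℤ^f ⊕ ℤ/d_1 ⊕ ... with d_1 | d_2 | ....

rank_ℚ(R)=2; free=4−2=2
SNF(R) diag = [4, 8] → torsion [4, 8]

Answer: M ≅ ℤ^2 ⊕ ℤ/4 ⊕ ℤ/8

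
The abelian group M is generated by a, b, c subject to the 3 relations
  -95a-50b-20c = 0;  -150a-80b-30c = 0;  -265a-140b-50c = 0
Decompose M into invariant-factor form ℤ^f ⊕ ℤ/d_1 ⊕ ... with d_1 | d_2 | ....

Answer: M ≅ ℤ/5 ⊕ ℤ/10 ⊕ ℤ/10

Derivation:
rank_ℚ(R)=3; free=3−3=0
SNF(R) diag = [5, 10, 10] → torsion [5, 10, 10]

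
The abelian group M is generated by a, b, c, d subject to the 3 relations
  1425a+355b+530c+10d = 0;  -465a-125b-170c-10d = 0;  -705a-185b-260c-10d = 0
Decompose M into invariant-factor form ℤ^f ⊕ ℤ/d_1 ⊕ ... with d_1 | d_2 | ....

Answer: M ≅ ℤ^1 ⊕ ℤ/5 ⊕ ℤ/10 ⊕ ℤ/30

Derivation:
rank_ℚ(R)=3; free=4−3=1
SNF(R) diag = [5, 10, 30] → torsion [5, 10, 30]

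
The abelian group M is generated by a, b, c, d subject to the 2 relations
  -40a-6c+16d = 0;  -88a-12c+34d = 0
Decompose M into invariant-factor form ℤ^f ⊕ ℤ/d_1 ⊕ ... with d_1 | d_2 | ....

rank_ℚ(R)=2; free=4−2=2
SNF(R) diag = [2, 6] → torsion [2, 6]

Answer: M ≅ ℤ^2 ⊕ ℤ/2 ⊕ ℤ/6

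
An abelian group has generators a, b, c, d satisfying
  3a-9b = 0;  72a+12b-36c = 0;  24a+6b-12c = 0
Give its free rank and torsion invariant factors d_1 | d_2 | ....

Answer: M ≅ ℤ^1 ⊕ ℤ/3 ⊕ ℤ/6 ⊕ ℤ/12

Derivation:
rank_ℚ(R)=3; free=4−3=1
SNF(R) diag = [3, 6, 12] → torsion [3, 6, 12]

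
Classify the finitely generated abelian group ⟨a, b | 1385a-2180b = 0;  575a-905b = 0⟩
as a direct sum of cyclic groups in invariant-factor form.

Answer: M ≅ ℤ/5 ⊕ ℤ/15

Derivation:
rank_ℚ(R)=2; free=2−2=0
SNF(R) diag = [5, 15] → torsion [5, 15]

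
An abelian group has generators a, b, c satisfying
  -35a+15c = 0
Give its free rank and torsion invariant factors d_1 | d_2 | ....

Answer: M ≅ ℤ^2 ⊕ ℤ/5

Derivation:
rank_ℚ(R)=1; free=3−1=2
SNF(R) diag = [5] → torsion [5]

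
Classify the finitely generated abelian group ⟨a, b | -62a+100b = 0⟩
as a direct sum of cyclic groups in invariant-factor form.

Answer: M ≅ ℤ^1 ⊕ ℤ/2

Derivation:
rank_ℚ(R)=1; free=2−1=1
SNF(R) diag = [2] → torsion [2]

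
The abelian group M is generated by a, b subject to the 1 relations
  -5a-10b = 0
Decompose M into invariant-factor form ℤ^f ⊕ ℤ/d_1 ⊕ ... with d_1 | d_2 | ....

rank_ℚ(R)=1; free=2−1=1
SNF(R) diag = [5] → torsion [5]

Answer: M ≅ ℤ^1 ⊕ ℤ/5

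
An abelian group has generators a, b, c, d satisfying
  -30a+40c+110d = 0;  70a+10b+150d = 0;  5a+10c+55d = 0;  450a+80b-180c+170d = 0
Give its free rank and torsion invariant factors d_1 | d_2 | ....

Answer: M ≅ ℤ/5 ⊕ ℤ/10 ⊕ ℤ/20 ⊕ ℤ/20

Derivation:
rank_ℚ(R)=4; free=4−4=0
SNF(R) diag = [5, 10, 20, 20] → torsion [5, 10, 20, 20]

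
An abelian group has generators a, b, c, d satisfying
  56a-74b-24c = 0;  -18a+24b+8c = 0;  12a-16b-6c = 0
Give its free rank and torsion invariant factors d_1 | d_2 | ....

Answer: M ≅ ℤ^1 ⊕ ℤ/2 ⊕ ℤ/2 ⊕ ℤ/2

Derivation:
rank_ℚ(R)=3; free=4−3=1
SNF(R) diag = [2, 2, 2] → torsion [2, 2, 2]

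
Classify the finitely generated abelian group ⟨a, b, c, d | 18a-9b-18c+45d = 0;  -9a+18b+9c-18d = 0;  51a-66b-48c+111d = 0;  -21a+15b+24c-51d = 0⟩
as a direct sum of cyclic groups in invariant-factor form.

rank_ℚ(R)=4; free=4−4=0
SNF(R) diag = [3, 9, 9, 9] → torsion [3, 9, 9, 9]

Answer: M ≅ ℤ/3 ⊕ ℤ/9 ⊕ ℤ/9 ⊕ ℤ/9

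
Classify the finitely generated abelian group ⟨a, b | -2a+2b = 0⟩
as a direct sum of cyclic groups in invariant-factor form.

rank_ℚ(R)=1; free=2−1=1
SNF(R) diag = [2] → torsion [2]

Answer: M ≅ ℤ^1 ⊕ ℤ/2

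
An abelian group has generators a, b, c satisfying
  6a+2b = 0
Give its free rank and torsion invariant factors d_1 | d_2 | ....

Answer: M ≅ ℤ^2 ⊕ ℤ/2

Derivation:
rank_ℚ(R)=1; free=3−1=2
SNF(R) diag = [2] → torsion [2]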